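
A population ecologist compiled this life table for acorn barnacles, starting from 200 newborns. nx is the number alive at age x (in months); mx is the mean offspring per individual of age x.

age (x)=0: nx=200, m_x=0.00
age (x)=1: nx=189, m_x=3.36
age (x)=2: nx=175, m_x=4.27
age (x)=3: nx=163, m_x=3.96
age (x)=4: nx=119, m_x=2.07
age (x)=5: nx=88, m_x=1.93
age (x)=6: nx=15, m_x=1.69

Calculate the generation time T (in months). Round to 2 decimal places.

lx = nx/n0 = nx/200: 1, 0.945, 0.875, 0.815, 0.595, 0.44, 0.075
lx·mx: 0, 3.1752, 3.73625, 3.2274, 1.23165, 0.8492, 0.12675 → R0 = 12.34645
x·lx·mx: 0, 3.1752, 7.4725, 9.6822, 4.9266, 4.246, 0.7605 → Σ = 30.263
T = 30.263 / 12.34645 = 2.45115… → 2.45

2.45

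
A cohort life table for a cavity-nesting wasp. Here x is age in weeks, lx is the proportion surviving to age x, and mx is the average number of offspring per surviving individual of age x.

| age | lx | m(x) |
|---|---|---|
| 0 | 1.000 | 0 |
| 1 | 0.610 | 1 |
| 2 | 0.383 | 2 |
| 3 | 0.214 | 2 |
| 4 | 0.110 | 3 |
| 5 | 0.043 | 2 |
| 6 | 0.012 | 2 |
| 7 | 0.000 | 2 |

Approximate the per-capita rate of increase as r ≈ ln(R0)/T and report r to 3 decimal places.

R0 = Σ lx·mx = 0 + 0.61 + 0.766 + 0.428 + 0.33 + 0.086 + 0.024 + 0 = 2.244
Σ x·lx·mx = 5.32; T = 5.32/2.244 = 2.37077…
r ≈ ln(R0)/T = ln(2.244)/2.37077… = 0.34093… → 0.341

0.341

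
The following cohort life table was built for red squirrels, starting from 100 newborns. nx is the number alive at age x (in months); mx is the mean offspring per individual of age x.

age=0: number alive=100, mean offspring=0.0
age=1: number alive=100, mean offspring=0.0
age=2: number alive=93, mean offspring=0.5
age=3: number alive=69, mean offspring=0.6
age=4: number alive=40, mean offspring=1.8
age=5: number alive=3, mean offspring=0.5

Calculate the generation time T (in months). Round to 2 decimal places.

3.18

lx = nx/n0 = nx/100: 1, 1, 0.93, 0.69, 0.4, 0.03
lx·mx: 0, 0, 0.465, 0.414, 0.72, 0.015 → R0 = 1.614
x·lx·mx: 0, 0, 0.93, 1.242, 2.88, 0.075 → Σ = 5.127
T = 5.127 / 1.614 = 3.17658… → 3.18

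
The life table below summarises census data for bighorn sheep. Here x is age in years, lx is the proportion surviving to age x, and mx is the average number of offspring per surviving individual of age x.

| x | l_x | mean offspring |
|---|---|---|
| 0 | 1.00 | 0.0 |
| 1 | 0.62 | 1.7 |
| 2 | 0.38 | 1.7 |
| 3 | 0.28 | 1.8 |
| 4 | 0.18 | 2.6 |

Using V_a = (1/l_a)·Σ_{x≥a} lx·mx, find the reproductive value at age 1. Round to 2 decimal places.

4.31

lx·mx for x ≥ 1: 1.054, 0.646, 0.504, 0.468 → sum = 2.672
V_1 = 2.672 / l_1 = 2.672 / 0.62 = 4.309677… → 4.31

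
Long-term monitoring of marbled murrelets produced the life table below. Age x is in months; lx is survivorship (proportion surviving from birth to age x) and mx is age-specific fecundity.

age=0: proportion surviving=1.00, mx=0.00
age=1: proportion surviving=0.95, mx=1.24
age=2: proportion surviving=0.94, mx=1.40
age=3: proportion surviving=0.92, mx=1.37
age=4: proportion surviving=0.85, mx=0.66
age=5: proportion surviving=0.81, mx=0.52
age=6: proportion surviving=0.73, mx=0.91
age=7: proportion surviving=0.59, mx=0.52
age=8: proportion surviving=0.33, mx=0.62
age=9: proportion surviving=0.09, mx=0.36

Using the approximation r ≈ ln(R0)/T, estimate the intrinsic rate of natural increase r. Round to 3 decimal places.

0.530

R0 = Σ lx·mx = 0 + 1.178 + 1.316 + 1.2604 + 0.561 + 0.4212 + 0.6643 + 0.3068 + 0.2046 + 0.0324 = 5.9447
Σ x·lx·mx = 20.003; T = 20.003/5.9447 = 3.36485…
r ≈ ln(R0)/T = ln(5.9447)/3.36485… = 0.52974… → 0.530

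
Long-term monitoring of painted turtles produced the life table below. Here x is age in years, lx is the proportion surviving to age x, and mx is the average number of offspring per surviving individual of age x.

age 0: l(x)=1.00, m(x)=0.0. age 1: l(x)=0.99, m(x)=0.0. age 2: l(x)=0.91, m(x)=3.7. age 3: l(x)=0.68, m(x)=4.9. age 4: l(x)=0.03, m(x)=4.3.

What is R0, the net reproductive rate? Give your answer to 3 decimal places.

lx·mx by age: 0, 0, 3.367, 3.332, 0.129
R0 = Σ lx·mx = 6.828 → 6.828

6.828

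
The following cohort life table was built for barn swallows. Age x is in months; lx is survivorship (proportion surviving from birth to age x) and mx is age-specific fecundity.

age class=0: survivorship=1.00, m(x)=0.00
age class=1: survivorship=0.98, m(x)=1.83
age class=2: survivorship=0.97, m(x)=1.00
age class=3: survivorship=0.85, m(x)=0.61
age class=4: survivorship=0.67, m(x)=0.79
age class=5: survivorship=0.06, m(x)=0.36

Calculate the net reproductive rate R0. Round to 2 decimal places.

3.83

lx·mx by age: 0, 1.7934, 0.97, 0.5185, 0.5293, 0.0216
R0 = Σ lx·mx = 3.8328 → 3.83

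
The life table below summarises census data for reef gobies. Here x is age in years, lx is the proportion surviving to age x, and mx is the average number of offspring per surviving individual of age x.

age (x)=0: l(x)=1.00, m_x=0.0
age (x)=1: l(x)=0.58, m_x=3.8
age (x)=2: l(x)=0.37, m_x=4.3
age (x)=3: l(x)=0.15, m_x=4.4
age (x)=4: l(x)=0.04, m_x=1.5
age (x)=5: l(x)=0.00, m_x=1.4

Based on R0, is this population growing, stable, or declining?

R0 = Σ lx·mx = 0 + 2.204 + 1.591 + 0.66 + 0.06 + 0 = 4.515
R0 > 1, so the population is growing.

growing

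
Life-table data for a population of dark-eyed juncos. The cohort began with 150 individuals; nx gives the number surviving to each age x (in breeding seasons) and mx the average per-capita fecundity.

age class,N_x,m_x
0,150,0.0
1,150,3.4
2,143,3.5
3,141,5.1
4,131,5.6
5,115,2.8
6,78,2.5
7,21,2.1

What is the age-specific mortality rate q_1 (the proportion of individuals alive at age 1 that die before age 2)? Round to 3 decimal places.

0.047

lx = nx/n0 = nx/150: 1, 1, 0.95333…, 0.94, 0.87333…, 0.76667…, 0.52, 0.14
q_1 = (l_1 − l_2) / l_1 = (1 − 0.953333…) / 1
     = 0.046667… / 1 = 0.046667… → 0.047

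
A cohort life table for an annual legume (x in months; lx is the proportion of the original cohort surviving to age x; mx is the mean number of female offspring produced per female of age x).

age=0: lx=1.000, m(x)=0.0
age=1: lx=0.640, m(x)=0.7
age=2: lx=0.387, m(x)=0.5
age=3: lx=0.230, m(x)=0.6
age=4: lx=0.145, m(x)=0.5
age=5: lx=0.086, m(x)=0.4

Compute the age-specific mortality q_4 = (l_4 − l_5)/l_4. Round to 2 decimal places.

0.41

q_4 = (l_4 − l_5) / l_4 = (0.145 − 0.086) / 0.145
     = 0.059 / 0.145 = 0.406897… → 0.41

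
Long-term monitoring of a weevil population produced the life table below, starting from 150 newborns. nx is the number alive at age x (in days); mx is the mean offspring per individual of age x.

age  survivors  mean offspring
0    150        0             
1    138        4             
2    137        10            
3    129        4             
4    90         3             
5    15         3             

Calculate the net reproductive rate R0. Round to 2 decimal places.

18.35

lx = nx/n0 = nx/150: 1, 0.92, 0.91333…, 0.86, 0.6, 0.1
lx·mx by age: 0, 3.68, 9.133333…, 3.44, 1.8, 0.3
R0 = Σ lx·mx = 18.353333… → 18.35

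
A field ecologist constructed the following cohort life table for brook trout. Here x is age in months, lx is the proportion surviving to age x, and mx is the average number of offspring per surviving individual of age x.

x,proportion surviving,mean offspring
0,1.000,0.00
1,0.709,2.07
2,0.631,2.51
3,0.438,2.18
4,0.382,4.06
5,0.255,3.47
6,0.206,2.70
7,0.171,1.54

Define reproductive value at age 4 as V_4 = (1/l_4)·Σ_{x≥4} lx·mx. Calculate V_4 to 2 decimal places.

lx·mx for x ≥ 4: 1.55092, 0.88485, 0.5562, 0.26334 → sum = 3.25531
V_4 = 3.25531 / l_4 = 3.25531 / 0.382 = 8.521754… → 8.52

8.52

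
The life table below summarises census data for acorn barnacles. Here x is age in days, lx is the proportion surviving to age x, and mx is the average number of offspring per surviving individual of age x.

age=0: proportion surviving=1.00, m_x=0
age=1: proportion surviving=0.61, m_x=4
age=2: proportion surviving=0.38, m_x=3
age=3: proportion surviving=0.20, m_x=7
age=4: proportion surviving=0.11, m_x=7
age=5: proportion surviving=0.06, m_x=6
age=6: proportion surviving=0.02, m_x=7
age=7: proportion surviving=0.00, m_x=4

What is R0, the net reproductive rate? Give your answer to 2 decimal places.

6.25

lx·mx by age: 0, 2.44, 1.14, 1.4, 0.77, 0.36, 0.14, 0
R0 = Σ lx·mx = 6.25 → 6.25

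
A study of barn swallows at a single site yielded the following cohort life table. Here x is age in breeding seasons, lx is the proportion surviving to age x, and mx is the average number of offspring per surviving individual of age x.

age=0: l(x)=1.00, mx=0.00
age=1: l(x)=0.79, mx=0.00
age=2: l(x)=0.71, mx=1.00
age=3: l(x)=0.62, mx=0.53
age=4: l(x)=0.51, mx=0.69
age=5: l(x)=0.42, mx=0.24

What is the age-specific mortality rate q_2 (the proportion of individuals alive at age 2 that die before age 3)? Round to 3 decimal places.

0.127

q_2 = (l_2 − l_3) / l_2 = (0.71 − 0.62) / 0.71
     = 0.09 / 0.71 = 0.126761… → 0.127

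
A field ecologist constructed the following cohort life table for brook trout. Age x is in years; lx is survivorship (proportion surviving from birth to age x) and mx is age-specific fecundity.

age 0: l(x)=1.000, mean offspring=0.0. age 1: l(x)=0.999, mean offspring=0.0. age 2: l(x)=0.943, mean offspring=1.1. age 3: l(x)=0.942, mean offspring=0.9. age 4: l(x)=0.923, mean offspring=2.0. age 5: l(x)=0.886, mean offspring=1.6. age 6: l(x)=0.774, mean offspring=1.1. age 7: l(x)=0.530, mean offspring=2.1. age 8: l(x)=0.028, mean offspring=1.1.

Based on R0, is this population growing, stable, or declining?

growing

R0 = Σ lx·mx = 0 + 0 + 1.0373 + 0.8478 + 1.846 + 1.4176 + 0.8514 + 1.113 + 0.0308 = 7.1439
R0 > 1, so the population is growing.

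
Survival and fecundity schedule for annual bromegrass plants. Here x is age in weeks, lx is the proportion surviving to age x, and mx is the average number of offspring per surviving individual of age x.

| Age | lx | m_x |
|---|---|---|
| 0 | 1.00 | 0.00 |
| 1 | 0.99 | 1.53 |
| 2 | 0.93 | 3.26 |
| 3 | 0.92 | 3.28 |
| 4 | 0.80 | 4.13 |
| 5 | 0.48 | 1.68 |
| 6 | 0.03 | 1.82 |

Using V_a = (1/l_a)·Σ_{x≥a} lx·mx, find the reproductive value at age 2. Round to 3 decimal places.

lx·mx for x ≥ 2: 3.0318, 3.0176, 3.304, 0.8064, 0.0546 → sum = 10.2144
V_2 = 10.2144 / l_2 = 10.2144 / 0.93 = 10.983226… → 10.983

10.983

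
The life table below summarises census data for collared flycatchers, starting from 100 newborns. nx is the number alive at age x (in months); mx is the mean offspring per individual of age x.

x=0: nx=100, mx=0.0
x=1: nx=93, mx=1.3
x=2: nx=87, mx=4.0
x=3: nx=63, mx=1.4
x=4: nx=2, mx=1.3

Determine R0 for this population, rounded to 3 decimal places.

5.597

lx = nx/n0 = nx/100: 1, 0.93, 0.87, 0.63, 0.02
lx·mx by age: 0, 1.209, 3.48, 0.882, 0.026
R0 = Σ lx·mx = 5.597 → 5.597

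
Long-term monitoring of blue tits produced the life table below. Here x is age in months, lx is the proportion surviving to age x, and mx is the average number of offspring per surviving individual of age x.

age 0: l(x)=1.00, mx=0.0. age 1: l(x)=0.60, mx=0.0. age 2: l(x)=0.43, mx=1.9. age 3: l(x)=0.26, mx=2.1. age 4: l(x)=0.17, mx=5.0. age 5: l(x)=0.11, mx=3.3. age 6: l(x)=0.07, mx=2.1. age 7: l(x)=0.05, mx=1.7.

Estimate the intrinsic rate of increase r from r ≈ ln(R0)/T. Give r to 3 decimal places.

0.291

R0 = Σ lx·mx = 0 + 0 + 0.817 + 0.546 + 0.85 + 0.363 + 0.147 + 0.085 = 2.808
Σ x·lx·mx = 9.964; T = 9.964/2.808 = 3.54843…
r ≈ ln(R0)/T = ln(2.808)/3.54843… = 0.29097… → 0.291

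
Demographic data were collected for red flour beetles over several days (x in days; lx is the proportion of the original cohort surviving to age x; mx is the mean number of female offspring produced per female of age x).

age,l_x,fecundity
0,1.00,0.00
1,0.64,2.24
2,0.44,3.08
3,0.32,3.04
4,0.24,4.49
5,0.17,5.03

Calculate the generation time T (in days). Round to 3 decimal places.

2.748

lx·mx: 0, 1.4336, 1.3552, 0.9728, 1.0776, 0.8551 → R0 = 5.6943
x·lx·mx: 0, 1.4336, 2.7104, 2.9184, 4.3104, 4.2755 → Σ = 15.6483
T = 15.6483 / 5.6943 = 2.748064… → 2.748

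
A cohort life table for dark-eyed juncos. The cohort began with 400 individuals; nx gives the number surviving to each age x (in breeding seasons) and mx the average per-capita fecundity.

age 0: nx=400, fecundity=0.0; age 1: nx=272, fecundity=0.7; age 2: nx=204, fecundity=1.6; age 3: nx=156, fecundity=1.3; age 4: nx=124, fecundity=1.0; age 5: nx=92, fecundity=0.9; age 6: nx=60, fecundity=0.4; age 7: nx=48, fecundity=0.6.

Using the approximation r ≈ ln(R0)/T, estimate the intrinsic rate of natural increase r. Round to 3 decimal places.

0.324

lx = nx/n0 = nx/400: 1, 0.68, 0.51, 0.39, 0.31, 0.23, 0.15, 0.12
R0 = Σ lx·mx = 0 + 0.476 + 0.816 + 0.507 + 0.31 + 0.207 + 0.06 + 0.072 = 2.448
Σ x·lx·mx = 6.768; T = 6.768/2.448 = 2.76471…
r ≈ ln(R0)/T = ln(2.448)/2.76471… = 0.32382… → 0.324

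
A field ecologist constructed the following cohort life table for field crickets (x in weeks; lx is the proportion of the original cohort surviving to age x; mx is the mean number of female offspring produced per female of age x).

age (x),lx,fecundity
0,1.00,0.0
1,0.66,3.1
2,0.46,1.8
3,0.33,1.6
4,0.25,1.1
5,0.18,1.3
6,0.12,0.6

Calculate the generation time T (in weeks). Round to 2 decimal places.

2.01

lx·mx: 0, 2.046, 0.828, 0.528, 0.275, 0.234, 0.072 → R0 = 3.983
x·lx·mx: 0, 2.046, 1.656, 1.584, 1.1, 1.17, 0.432 → Σ = 7.988
T = 7.988 / 3.983 = 2.005523… → 2.01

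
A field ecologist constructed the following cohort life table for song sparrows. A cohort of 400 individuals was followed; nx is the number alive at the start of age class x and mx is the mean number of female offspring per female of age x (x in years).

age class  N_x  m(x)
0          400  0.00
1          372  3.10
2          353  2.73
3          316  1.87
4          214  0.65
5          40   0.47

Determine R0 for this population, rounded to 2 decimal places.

7.16

lx = nx/n0 = nx/400: 1, 0.93, 0.8825, 0.79, 0.535, 0.1
lx·mx by age: 0, 2.883, 2.409225, 1.4773, 0.34775, 0.047
R0 = Σ lx·mx = 7.164275 → 7.16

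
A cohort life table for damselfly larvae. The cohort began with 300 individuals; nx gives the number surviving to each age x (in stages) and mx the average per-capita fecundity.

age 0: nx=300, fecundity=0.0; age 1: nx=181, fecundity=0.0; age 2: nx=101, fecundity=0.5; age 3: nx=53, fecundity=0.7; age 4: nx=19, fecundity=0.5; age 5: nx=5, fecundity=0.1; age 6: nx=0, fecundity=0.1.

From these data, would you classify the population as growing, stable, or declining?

declining

lx = nx/n0 = nx/300: 1, 0.60333…, 0.33667…, 0.17667…, 0.06333…, 0.01667…, 0
R0 = Σ lx·mx = 0 + 0 + 0.168333… + 0.123667… + 0.031667… + 0.001667… + 0 = 0.325333…
R0 < 1, so the population is declining.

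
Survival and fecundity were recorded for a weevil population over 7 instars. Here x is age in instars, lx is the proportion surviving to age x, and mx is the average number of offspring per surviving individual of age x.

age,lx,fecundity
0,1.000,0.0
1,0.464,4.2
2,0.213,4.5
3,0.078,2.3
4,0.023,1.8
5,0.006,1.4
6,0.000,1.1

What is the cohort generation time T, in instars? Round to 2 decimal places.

lx·mx: 0, 1.9488, 0.9585, 0.1794, 0.0414, 0.0084, 0 → R0 = 3.1365
x·lx·mx: 0, 1.9488, 1.917, 0.5382, 0.1656, 0.042, 0 → Σ = 4.6116
T = 4.6116 / 3.1365 = 1.470301… → 1.47

1.47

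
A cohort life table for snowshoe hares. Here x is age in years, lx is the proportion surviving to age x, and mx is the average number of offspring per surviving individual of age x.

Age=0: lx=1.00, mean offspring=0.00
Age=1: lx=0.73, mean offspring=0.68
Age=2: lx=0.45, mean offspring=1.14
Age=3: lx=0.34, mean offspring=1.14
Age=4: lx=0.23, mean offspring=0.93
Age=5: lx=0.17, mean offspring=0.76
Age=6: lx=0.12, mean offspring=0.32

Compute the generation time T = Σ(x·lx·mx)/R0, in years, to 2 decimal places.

lx·mx: 0, 0.4964, 0.513, 0.3876, 0.2139, 0.1292, 0.0384 → R0 = 1.7785
x·lx·mx: 0, 0.4964, 1.026, 1.1628, 0.8556, 0.646, 0.2304 → Σ = 4.4172
T = 4.4172 / 1.7785 = 2.483666… → 2.48

2.48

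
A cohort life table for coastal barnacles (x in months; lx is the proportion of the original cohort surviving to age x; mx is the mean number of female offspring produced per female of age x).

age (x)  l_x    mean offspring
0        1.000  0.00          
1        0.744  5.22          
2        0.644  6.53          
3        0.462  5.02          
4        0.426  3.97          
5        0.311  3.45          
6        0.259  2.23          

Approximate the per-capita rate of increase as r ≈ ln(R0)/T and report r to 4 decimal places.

1.0342

R0 = Σ lx·mx = 0 + 3.88368 + 4.20532 + 2.31924 + 1.69122 + 1.07295 + 0.57757 = 13.74998
Σ x·lx·mx = 34.84709; T = 34.84709/13.74998 = 2.53434…
r ≈ ln(R0)/T = ln(13.74998)/2.53434… = 1.03421… → 1.0342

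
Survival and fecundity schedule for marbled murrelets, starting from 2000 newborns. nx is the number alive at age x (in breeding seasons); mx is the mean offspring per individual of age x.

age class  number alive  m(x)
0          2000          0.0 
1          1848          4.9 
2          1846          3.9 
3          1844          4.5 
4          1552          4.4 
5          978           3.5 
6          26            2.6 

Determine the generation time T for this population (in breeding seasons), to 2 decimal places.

2.67

lx = nx/n0 = nx/2000: 1, 0.924, 0.923, 0.922, 0.776, 0.489, 0.013
lx·mx: 0, 4.5276, 3.5997, 4.149, 3.4144, 1.7115, 0.0338 → R0 = 17.436
x·lx·mx: 0, 4.5276, 7.1994, 12.447, 13.6576, 8.5575, 0.2028 → Σ = 46.5919
T = 46.5919 / 17.436 = 2.672167… → 2.67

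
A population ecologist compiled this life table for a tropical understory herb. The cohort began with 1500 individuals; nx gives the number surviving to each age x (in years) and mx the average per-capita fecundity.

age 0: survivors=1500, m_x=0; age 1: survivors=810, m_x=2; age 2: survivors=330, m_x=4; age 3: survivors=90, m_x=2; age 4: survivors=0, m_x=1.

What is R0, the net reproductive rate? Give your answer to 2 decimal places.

lx = nx/n0 = nx/1500: 1, 0.54, 0.22, 0.06, 0
lx·mx by age: 0, 1.08, 0.88, 0.12, 0
R0 = Σ lx·mx = 2.08 → 2.08

2.08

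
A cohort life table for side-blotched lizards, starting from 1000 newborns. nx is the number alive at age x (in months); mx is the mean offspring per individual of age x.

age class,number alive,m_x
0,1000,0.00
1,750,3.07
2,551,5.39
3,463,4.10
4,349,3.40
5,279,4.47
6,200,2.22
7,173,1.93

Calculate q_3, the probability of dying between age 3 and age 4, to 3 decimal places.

0.246

lx = nx/n0 = nx/1000: 1, 0.75, 0.551, 0.463, 0.349, 0.279, 0.2, 0.173
q_3 = (l_3 − l_4) / l_3 = (0.463 − 0.349) / 0.463
     = 0.114 / 0.463 = 0.24622… → 0.246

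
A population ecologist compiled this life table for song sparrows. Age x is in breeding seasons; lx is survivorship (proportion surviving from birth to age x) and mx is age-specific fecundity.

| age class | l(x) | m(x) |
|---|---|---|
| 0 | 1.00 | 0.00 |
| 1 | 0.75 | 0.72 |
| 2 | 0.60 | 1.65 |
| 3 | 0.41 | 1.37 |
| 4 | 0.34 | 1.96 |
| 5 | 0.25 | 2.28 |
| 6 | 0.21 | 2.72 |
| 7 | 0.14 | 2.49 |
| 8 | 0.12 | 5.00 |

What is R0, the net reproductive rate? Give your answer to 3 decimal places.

4.848

lx·mx by age: 0, 0.54, 0.99, 0.5617, 0.6664, 0.57, 0.5712, 0.3486, 0.6
R0 = Σ lx·mx = 4.8479 → 4.848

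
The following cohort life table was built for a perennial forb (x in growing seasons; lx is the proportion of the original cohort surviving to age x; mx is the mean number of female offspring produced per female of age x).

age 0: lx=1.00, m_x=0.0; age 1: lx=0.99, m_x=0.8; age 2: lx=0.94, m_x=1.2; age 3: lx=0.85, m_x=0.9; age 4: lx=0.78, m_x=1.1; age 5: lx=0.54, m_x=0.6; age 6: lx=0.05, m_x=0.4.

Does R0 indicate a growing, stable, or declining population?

R0 = Σ lx·mx = 0 + 0.792 + 1.128 + 0.765 + 0.858 + 0.324 + 0.02 = 3.887
R0 > 1, so the population is growing.

growing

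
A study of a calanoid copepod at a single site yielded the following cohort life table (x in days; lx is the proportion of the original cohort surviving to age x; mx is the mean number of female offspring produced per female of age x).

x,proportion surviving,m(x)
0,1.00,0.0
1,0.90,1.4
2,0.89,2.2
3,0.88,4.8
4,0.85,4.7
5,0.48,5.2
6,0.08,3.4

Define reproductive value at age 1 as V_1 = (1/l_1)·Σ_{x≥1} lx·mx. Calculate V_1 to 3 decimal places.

15.783

lx·mx for x ≥ 1: 1.26, 1.958, 4.224, 3.995, 2.496, 0.272 → sum = 14.205
V_1 = 14.205 / l_1 = 14.205 / 0.9 = 15.783333… → 15.783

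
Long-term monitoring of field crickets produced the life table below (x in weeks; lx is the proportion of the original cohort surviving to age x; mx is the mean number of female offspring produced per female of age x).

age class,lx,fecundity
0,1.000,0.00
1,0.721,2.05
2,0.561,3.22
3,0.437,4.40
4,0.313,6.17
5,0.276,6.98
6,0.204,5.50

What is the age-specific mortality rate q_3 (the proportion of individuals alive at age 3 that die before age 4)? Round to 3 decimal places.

q_3 = (l_3 − l_4) / l_3 = (0.437 − 0.313) / 0.437
     = 0.124 / 0.437 = 0.283753… → 0.284

0.284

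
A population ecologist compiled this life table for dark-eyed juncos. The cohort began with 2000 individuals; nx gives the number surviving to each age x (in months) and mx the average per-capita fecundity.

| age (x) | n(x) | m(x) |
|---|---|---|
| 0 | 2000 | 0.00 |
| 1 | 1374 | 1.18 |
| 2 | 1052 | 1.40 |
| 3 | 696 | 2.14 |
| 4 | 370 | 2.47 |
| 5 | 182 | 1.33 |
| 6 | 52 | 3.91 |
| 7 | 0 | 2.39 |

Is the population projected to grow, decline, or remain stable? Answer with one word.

growing

lx = nx/n0 = nx/2000: 1, 0.687, 0.526, 0.348, 0.185, 0.091, 0.026, 0
R0 = Σ lx·mx = 0 + 0.81066 + 0.7364 + 0.74472 + 0.45695 + 0.12103 + 0.10166 + 0 = 2.97142
R0 > 1, so the population is growing.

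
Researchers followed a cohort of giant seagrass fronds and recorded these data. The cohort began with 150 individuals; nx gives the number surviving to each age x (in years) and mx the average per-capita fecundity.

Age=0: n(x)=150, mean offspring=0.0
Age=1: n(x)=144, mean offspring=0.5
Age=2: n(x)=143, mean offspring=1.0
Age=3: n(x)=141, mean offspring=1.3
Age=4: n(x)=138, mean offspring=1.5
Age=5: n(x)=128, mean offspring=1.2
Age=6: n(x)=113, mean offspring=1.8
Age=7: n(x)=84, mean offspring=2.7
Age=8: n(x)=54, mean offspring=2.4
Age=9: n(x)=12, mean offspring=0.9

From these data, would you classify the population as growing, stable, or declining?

lx = nx/n0 = nx/150: 1, 0.96, 0.95333…, 0.94, 0.92, 0.85333…, 0.75333…, 0.56, 0.36, 0.08
R0 = Σ lx·mx = 0 + 0.48 + 0.953333… + 1.222 + 1.38 + 1.024… + 1.356… + 1.512 + 0.864 + 0.072 = 8.863333…
R0 > 1, so the population is growing.

growing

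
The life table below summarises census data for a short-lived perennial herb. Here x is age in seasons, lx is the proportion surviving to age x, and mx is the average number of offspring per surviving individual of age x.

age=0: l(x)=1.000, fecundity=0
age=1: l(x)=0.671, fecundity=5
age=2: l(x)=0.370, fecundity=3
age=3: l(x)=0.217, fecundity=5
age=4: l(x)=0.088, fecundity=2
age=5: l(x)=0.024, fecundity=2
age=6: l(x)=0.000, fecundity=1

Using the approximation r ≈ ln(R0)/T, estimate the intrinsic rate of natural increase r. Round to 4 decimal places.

1.0358

R0 = Σ lx·mx = 0 + 3.355 + 1.11 + 1.085 + 0.176 + 0.048 + 0 = 5.774
Σ x·lx·mx = 9.774; T = 9.774/5.774 = 1.69276…
r ≈ ln(R0)/T = ln(5.774)/1.69276… = 1.035802… → 1.0358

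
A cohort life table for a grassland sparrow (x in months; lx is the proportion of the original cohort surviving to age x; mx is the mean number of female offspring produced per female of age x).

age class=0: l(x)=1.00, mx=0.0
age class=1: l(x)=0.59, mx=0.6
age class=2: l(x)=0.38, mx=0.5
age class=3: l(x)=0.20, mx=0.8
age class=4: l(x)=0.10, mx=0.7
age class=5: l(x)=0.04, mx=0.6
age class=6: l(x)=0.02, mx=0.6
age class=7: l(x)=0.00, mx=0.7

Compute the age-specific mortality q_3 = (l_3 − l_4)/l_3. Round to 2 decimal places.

q_3 = (l_3 − l_4) / l_3 = (0.2 − 0.1) / 0.2
     = 0.1 / 0.2 = 0.5 → 0.50

0.50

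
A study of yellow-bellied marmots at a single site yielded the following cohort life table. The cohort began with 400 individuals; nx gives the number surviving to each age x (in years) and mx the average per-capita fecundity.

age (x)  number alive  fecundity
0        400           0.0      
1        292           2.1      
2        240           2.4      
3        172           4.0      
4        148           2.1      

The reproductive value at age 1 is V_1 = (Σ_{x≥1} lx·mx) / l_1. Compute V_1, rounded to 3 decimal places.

7.493

lx = nx/n0 = nx/400: 1, 0.73, 0.6, 0.43, 0.37
lx·mx for x ≥ 1: 1.533, 1.44, 1.72, 0.777 → sum = 5.47
V_1 = 5.47 / l_1 = 5.47 / 0.73 = 7.493151… → 7.493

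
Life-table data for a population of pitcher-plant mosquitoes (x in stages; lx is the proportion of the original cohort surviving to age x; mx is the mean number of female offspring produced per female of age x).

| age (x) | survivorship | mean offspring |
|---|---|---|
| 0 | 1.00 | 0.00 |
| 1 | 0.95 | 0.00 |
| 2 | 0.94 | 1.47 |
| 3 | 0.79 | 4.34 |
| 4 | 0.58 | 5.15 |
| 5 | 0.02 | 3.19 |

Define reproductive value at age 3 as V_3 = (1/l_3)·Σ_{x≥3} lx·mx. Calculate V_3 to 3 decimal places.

lx·mx for x ≥ 3: 3.4286, 2.987, 0.0638 → sum = 6.4794
V_3 = 6.4794 / l_3 = 6.4794 / 0.79 = 8.201772… → 8.202

8.202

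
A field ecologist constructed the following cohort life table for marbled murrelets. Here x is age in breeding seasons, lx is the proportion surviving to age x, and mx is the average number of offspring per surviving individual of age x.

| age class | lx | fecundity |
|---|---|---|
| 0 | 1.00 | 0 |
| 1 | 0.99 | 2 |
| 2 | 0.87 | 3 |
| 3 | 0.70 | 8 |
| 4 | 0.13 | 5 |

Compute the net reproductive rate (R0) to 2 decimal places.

lx·mx by age: 0, 1.98, 2.61, 5.6, 0.65
R0 = Σ lx·mx = 10.84 → 10.84

10.84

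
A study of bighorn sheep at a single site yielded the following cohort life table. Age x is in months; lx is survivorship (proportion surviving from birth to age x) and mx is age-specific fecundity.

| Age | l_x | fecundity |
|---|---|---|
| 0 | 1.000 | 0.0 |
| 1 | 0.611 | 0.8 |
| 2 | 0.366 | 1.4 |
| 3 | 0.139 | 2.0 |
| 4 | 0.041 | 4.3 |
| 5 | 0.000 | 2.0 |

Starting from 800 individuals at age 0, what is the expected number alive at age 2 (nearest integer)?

293

Expected survivors = N0 · l_2 = 800 × 0.366 = 292.8 → 293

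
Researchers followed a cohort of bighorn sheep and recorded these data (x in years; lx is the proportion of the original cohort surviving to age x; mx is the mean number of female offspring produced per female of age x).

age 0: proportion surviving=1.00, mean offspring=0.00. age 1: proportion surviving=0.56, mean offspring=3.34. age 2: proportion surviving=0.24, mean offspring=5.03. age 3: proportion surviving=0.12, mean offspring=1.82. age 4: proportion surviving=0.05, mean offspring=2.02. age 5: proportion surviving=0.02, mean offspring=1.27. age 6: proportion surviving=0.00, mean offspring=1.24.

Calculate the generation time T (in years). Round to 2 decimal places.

1.60

lx·mx: 0, 1.8704, 1.2072, 0.2184, 0.101, 0.0254, 0 → R0 = 3.4224
x·lx·mx: 0, 1.8704, 2.4144, 0.6552, 0.404, 0.127, 0 → Σ = 5.471
T = 5.471 / 3.4224 = 1.598586… → 1.60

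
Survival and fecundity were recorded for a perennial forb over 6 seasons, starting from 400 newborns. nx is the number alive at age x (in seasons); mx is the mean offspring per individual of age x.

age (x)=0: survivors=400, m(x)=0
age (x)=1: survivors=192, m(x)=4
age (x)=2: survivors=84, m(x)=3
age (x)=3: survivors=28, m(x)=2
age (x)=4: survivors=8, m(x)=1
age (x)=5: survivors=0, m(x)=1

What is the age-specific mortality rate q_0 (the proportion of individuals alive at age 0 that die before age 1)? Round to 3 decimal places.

lx = nx/n0 = nx/400: 1, 0.48, 0.21, 0.07, 0.02, 0
q_0 = (l_0 − l_1) / l_0 = (1 − 0.48) / 1
     = 0.52 / 1 = 0.52 → 0.520

0.520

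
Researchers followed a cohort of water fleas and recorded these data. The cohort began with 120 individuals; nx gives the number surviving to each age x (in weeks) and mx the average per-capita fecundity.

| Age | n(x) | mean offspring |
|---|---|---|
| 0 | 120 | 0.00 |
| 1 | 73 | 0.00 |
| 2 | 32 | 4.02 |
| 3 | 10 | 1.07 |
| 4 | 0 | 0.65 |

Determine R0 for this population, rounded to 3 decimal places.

lx = nx/n0 = nx/120: 1, 0.60833…, 0.26667…, 0.08333…, 0
lx·mx by age: 0, 0, 1.072…, 0.089167…, 0
R0 = Σ lx·mx = 1.161167… → 1.161

1.161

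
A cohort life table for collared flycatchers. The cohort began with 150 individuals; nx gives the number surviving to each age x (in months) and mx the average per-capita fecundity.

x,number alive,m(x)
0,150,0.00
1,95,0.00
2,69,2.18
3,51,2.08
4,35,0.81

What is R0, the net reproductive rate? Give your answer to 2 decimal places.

1.90

lx = nx/n0 = nx/150: 1, 0.63333…, 0.46, 0.34, 0.23333…
lx·mx by age: 0, 0, 1.0028, 0.7072, 0.189…
R0 = Σ lx·mx = 1.899… → 1.90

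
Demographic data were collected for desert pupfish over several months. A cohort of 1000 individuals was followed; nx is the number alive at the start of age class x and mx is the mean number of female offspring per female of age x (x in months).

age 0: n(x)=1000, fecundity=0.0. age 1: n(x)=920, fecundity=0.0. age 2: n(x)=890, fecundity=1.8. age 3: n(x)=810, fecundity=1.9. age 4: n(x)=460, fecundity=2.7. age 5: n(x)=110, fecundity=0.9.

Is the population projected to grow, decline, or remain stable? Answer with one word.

lx = nx/n0 = nx/1000: 1, 0.92, 0.89, 0.81, 0.46, 0.11
R0 = Σ lx·mx = 0 + 0 + 1.602 + 1.539 + 1.242 + 0.099 = 4.482
R0 > 1, so the population is growing.

growing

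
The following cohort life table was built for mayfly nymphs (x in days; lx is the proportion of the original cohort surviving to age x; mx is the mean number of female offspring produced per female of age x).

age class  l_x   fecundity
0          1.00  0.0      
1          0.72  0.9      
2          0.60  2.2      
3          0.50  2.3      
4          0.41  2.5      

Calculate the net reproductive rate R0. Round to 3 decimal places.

lx·mx by age: 0, 0.648, 1.32, 1.15, 1.025
R0 = Σ lx·mx = 4.143 → 4.143

4.143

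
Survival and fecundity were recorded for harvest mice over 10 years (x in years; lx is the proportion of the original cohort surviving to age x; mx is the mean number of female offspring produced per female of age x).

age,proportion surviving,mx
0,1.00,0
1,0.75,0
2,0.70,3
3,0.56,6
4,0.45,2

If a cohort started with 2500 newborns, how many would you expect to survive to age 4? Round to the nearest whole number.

1125

Expected survivors = N0 · l_4 = 2500 × 0.45 = 1125 → 1125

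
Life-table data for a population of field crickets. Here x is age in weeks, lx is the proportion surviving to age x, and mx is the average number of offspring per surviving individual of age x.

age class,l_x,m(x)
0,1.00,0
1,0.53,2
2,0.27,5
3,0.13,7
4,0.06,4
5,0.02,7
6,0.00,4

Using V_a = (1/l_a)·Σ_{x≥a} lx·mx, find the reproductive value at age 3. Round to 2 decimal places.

lx·mx for x ≥ 3: 0.91, 0.24, 0.14, 0 → sum = 1.29
V_3 = 1.29 / l_3 = 1.29 / 0.13 = 9.923077… → 9.92

9.92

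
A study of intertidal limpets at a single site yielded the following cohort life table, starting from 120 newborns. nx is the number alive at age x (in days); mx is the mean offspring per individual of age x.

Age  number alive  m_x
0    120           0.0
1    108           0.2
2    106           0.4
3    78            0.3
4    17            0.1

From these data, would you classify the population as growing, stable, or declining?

declining

lx = nx/n0 = nx/120: 1, 0.9, 0.88333…, 0.65, 0.14167…
R0 = Σ lx·mx = 0 + 0.18 + 0.353333… + 0.195 + 0.014167… = 0.7425…
R0 < 1, so the population is declining.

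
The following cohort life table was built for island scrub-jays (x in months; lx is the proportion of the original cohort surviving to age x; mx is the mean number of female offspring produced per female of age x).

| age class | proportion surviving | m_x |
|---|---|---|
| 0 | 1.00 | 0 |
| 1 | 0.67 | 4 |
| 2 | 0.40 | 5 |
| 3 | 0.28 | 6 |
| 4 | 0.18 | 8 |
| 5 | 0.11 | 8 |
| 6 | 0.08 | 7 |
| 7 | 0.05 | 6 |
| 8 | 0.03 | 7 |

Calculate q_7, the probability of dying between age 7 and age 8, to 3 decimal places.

0.400

q_7 = (l_7 − l_8) / l_7 = (0.05 − 0.03) / 0.05
     = 0.02 / 0.05 = 0.4 → 0.400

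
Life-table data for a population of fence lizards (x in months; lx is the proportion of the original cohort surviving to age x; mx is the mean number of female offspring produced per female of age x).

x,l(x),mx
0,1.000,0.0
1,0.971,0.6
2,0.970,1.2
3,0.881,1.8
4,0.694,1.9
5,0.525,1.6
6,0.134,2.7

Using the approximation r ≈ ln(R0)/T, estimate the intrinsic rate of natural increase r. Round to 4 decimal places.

R0 = Σ lx·mx = 0 + 0.5826 + 1.164 + 1.5858 + 1.3186 + 0.84 + 0.3618 = 5.8528
Σ x·lx·mx = 19.3132; T = 19.3132/5.8528 = 3.29982…
r ≈ ln(R0)/T = ln(5.8528)/3.29982… = 0.535459… → 0.5355

0.5355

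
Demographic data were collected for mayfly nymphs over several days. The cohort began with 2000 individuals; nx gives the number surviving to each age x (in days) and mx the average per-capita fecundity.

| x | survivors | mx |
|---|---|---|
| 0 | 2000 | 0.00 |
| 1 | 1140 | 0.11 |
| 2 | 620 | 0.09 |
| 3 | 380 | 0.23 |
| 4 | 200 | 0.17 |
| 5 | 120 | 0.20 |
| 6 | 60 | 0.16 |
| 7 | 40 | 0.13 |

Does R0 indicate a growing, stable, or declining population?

declining

lx = nx/n0 = nx/2000: 1, 0.57, 0.31, 0.19, 0.1, 0.06, 0.03, 0.02
R0 = Σ lx·mx = 0 + 0.0627 + 0.0279 + 0.0437 + 0.017 + 0.012 + 0.0048 + 0.0026 = 0.1707
R0 < 1, so the population is declining.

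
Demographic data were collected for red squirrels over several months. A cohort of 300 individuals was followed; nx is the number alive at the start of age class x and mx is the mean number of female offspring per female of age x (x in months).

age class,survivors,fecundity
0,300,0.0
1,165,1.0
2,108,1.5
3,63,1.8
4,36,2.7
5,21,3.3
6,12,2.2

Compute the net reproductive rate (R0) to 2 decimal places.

lx = nx/n0 = nx/300: 1, 0.55, 0.36, 0.21, 0.12, 0.07, 0.04
lx·mx by age: 0, 0.55, 0.54, 0.378, 0.324, 0.231, 0.088
R0 = Σ lx·mx = 2.111 → 2.11

2.11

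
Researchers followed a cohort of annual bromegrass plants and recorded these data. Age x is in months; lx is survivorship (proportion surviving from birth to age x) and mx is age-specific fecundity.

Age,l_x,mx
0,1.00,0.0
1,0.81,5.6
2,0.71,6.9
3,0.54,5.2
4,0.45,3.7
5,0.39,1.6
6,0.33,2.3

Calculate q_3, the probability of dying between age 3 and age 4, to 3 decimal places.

0.167

q_3 = (l_3 − l_4) / l_3 = (0.54 − 0.45) / 0.54
     = 0.09 / 0.54 = 0.166667… → 0.167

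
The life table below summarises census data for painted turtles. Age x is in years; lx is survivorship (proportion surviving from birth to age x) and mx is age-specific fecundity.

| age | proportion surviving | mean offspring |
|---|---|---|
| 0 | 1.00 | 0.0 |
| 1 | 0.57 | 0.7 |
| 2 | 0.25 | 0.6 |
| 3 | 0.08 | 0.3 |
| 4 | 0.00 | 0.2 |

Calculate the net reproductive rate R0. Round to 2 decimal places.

lx·mx by age: 0, 0.399, 0.15, 0.024, 0
R0 = Σ lx·mx = 0.573 → 0.57

0.57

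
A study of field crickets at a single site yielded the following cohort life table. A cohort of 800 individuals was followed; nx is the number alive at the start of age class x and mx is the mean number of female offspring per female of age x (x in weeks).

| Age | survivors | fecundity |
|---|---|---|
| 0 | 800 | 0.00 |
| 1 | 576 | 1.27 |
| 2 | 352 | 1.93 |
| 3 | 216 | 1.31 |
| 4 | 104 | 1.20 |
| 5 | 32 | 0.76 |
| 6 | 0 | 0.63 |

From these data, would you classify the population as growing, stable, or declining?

lx = nx/n0 = nx/800: 1, 0.72, 0.44, 0.27, 0.13, 0.04, 0
R0 = Σ lx·mx = 0 + 0.9144 + 0.8492 + 0.3537 + 0.156 + 0.0304 + 0 = 2.3037
R0 > 1, so the population is growing.

growing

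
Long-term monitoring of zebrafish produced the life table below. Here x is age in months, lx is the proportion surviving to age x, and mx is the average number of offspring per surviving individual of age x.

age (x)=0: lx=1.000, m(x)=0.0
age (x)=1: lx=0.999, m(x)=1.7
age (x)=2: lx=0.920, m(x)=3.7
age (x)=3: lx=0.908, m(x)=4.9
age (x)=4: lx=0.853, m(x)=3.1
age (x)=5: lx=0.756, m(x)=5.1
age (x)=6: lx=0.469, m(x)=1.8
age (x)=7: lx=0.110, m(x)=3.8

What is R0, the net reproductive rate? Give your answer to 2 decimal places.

lx·mx by age: 0, 1.6983, 3.404, 4.4492, 2.6443, 3.8556, 0.8442, 0.418
R0 = Σ lx·mx = 17.3136 → 17.31

17.31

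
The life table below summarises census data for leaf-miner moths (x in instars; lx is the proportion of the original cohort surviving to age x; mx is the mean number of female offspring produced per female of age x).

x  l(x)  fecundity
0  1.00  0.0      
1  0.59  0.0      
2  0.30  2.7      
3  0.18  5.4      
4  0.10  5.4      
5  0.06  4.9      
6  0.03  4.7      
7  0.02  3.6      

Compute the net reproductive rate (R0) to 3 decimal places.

lx·mx by age: 0, 0, 0.81, 0.972, 0.54, 0.294, 0.141, 0.072
R0 = Σ lx·mx = 2.829 → 2.829

2.829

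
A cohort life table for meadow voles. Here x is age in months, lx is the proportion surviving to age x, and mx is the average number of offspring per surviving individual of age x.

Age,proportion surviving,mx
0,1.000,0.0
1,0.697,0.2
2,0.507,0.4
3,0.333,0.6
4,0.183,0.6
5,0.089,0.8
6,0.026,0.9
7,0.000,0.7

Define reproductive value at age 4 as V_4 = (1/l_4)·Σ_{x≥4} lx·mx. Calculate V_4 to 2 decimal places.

lx·mx for x ≥ 4: 0.1098, 0.0712, 0.0234, 0 → sum = 0.2044
V_4 = 0.2044 / l_4 = 0.2044 / 0.183 = 1.11694… → 1.12

1.12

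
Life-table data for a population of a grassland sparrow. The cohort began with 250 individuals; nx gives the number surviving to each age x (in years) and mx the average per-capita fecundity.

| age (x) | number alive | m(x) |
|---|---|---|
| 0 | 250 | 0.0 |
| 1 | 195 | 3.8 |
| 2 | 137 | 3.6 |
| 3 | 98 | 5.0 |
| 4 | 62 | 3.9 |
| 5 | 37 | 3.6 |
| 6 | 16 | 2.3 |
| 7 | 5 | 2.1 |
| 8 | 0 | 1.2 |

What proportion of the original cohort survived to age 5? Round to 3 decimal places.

0.148

l_5 = n_5/n_0 = 37/250 = 0.148 → 0.148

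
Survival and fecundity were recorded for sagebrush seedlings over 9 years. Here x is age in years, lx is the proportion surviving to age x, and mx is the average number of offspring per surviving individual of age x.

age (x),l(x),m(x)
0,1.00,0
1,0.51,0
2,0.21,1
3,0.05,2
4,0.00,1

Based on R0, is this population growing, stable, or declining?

declining

R0 = Σ lx·mx = 0 + 0 + 0.21 + 0.1 + 0 = 0.31
R0 < 1, so the population is declining.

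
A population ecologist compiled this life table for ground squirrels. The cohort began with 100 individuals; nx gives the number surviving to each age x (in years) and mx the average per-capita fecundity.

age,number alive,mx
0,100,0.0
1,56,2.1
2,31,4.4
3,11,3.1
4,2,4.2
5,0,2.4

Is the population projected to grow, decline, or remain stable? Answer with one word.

lx = nx/n0 = nx/100: 1, 0.56, 0.31, 0.11, 0.02, 0
R0 = Σ lx·mx = 0 + 1.176 + 1.364 + 0.341 + 0.084 + 0 = 2.965
R0 > 1, so the population is growing.

growing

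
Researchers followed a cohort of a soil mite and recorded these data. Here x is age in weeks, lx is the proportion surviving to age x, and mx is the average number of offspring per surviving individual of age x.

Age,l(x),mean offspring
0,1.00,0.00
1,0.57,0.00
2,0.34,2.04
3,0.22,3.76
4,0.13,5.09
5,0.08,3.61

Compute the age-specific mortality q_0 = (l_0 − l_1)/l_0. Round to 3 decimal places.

q_0 = (l_0 − l_1) / l_0 = (1 − 0.57) / 1
     = 0.43 / 1 = 0.43 → 0.430

0.430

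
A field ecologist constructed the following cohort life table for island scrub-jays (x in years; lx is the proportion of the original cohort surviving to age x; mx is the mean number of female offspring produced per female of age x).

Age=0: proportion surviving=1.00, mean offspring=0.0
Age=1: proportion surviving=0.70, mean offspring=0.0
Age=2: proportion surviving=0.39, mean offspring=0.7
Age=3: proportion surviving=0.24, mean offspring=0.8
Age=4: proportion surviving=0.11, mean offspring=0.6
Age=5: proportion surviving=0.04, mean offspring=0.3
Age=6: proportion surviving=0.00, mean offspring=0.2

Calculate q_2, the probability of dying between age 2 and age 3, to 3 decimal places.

q_2 = (l_2 − l_3) / l_2 = (0.39 − 0.24) / 0.39
     = 0.15 / 0.39 = 0.384615… → 0.385

0.385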